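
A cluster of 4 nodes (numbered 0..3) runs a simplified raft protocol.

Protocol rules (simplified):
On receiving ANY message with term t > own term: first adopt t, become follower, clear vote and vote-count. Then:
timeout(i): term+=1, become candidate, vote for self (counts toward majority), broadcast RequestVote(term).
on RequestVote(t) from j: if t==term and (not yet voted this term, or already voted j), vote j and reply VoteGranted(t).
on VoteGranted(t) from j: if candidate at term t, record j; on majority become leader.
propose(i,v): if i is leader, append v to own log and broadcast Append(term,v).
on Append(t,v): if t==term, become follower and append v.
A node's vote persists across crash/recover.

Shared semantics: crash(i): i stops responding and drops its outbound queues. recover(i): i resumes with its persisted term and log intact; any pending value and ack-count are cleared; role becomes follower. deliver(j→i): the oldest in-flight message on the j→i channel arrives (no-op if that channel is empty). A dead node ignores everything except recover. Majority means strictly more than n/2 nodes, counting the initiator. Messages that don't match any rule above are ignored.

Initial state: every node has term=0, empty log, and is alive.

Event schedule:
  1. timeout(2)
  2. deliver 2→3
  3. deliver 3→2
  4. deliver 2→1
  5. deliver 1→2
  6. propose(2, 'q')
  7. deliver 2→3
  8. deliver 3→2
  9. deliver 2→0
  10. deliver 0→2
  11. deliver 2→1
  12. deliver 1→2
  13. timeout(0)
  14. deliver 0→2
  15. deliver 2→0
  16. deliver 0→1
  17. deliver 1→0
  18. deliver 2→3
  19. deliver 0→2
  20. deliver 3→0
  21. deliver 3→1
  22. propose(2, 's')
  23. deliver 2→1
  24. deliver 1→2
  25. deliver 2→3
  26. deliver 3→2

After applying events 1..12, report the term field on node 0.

[1] timeout(2) → N2(cand t1 [-])
[2] deliver 2→3 → N3(foll t1 [-])
[3] deliver 3→2 → ∅
[4] deliver 2→1 → N1(foll t1 [-])
[5] deliver 1→2 → N2(lead t1 [-])
[6] propose(2,'q') → N2(lead t1 [q])
[7] deliver 2→3 → N3(foll t1 [q])
[8] deliver 3→2 → ∅
[9] deliver 2→0 → N0(foll t1 [-])
[10] deliver 0→2 → ∅
[11] deliver 2→1 → N1(foll t1 [q])
[12] deliver 1→2 → ∅

1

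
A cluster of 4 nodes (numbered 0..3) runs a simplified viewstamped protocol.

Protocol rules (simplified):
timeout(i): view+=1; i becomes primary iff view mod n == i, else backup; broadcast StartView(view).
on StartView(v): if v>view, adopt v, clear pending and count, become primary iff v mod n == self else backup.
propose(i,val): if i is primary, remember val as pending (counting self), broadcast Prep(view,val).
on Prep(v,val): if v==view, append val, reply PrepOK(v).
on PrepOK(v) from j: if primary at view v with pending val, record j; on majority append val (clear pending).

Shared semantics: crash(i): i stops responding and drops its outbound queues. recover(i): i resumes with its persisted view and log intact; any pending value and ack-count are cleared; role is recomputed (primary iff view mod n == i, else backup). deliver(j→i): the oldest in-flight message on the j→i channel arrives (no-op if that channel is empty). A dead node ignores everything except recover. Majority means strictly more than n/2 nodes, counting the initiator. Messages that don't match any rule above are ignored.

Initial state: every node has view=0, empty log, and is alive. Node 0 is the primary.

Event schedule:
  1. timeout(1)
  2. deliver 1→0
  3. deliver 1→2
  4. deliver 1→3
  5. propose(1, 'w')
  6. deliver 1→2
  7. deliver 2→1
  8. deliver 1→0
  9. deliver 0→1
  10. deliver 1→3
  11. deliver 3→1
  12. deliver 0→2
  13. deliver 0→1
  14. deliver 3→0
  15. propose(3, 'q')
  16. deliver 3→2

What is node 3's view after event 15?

e1 timeout(1): 1[prim,v=1,-]
e2 deliver 1→0: 0[back,v=1,-]
e3 deliver 1→2: 2[back,v=1,-]
e4 deliver 1→3: 3[back,v=1,-]
e5 propose(1,'w'): ·
e6 deliver 1→2: 2[back,v=1,w]
e7 deliver 2→1: ·
e8 deliver 1→0: 0[back,v=1,w]
e9 deliver 0→1: 1[prim,v=1,w]
e10 deliver 1→3: 3[back,v=1,w]
e11 deliver 3→1: ·
e12 deliver 0→2: ·
e13 deliver 0→1: ·
e14 deliver 3→0: ·
e15 propose(3,'q'): ·

1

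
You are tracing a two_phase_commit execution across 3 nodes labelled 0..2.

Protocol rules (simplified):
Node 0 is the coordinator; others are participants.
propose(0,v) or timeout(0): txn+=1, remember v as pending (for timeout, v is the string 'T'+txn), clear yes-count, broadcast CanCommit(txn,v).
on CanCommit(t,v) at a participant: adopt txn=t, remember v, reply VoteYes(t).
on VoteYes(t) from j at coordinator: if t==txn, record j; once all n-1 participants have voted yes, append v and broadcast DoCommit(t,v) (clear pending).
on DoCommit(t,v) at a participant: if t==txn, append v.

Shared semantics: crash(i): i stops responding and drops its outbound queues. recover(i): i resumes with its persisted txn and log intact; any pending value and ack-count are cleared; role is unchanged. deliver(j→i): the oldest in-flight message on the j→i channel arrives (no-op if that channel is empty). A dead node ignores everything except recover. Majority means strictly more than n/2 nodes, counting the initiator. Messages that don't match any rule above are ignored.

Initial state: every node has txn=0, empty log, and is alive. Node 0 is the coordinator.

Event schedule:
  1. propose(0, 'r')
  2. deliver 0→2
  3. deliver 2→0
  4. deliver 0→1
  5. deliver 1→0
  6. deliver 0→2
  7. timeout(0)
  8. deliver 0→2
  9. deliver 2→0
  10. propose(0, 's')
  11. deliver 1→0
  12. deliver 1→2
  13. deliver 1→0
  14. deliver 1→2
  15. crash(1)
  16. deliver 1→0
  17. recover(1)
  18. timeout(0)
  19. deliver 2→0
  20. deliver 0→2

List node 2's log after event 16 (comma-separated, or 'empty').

after 1 — propose(0,'r'): n0:coor/t1/[-]
after 2 — deliver 0→2: n2:part/t1/[-]
after 3 — deliver 2→0: ·
after 4 — deliver 0→1: n1:part/t1/[-]
after 5 — deliver 1→0: n0:coor/t1/[r]
after 6 — deliver 0→2: n2:part/t1/[r]
after 7 — timeout(0): n0:coor/t2/[r]
after 8 — deliver 0→2: n2:part/t2/[r]
after 9 — deliver 2→0: ·
after 10 — propose(0,'s'): n0:coor/t3/[r]
after 11 — deliver 1→0: ·
after 12 — deliver 1→2: ·
after 13 — deliver 1→0: ·
after 14 — deliver 1→2: ·
after 15 — crash(1): n1:✗part/t1/[-]
after 16 — deliver 1→0: ·

r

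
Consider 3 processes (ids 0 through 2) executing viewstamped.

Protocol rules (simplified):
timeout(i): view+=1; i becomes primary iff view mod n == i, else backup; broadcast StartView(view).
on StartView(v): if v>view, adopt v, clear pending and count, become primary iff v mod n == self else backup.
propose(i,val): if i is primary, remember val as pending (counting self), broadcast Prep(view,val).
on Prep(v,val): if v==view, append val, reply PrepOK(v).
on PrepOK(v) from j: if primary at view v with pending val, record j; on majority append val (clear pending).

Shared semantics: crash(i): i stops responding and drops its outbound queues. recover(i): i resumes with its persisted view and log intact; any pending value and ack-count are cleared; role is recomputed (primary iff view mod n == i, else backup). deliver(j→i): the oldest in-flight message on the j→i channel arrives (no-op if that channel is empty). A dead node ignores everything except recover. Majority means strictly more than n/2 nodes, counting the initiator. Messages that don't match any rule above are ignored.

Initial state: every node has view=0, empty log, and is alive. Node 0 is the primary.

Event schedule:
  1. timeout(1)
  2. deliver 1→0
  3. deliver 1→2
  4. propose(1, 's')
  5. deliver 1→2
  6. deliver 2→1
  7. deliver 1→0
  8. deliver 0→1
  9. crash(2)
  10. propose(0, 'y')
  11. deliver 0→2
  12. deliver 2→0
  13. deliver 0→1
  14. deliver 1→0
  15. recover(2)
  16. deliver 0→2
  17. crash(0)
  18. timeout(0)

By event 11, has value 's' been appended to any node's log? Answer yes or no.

yes

e1 timeout(1): 1[prim,v=1,-]
e2 deliver 1→0: 0[back,v=1,-]
e3 deliver 1→2: 2[back,v=1,-]
e4 propose(1,'s'): ·
e5 deliver 1→2: 2[back,v=1,s]
e6 deliver 2→1: 1[prim,v=1,s]
e7 deliver 1→0: 0[back,v=1,s]
e8 deliver 0→1: ·
e9 crash(2): 2[✗back,v=1,s]
e10 propose(0,'y'): ·
e11 deliver 0→2: ·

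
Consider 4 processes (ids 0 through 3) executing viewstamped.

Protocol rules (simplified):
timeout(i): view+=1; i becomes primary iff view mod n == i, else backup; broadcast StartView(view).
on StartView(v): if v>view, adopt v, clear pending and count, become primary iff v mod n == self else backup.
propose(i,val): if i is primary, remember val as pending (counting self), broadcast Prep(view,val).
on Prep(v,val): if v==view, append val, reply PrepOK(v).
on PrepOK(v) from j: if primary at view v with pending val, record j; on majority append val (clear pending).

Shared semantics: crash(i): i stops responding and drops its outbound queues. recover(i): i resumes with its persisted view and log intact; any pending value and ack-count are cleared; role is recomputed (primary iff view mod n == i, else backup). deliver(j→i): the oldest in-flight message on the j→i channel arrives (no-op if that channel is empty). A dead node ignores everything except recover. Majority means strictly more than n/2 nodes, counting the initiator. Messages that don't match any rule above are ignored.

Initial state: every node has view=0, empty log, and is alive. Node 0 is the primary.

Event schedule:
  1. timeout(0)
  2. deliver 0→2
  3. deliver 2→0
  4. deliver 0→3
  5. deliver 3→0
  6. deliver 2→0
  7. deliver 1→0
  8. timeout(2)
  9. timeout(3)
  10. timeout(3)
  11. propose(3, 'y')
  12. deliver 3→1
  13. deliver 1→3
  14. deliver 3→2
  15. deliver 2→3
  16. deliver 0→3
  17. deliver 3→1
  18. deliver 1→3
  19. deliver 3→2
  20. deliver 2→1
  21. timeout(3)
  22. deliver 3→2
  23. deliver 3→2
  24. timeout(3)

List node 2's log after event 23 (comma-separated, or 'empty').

1. timeout(0):  <0:back v1 ->
2. deliver 0→2:  <2:back v1 ->
3. deliver 2→0:  nop
4. deliver 0→3:  <3:back v1 ->
5. deliver 3→0:  nop
6. deliver 2→0:  nop
7. deliver 1→0:  nop
8. timeout(2):  <2:prim v2 ->
9. timeout(3):  <3:back v2 ->
10. timeout(3):  <3:prim v3 ->
11. propose(3,'y'):  nop
12. deliver 3→1:  <1:back v2 ->
13. deliver 1→3:  nop
14. deliver 3→2:  nop
15. deliver 2→3:  nop
16. deliver 0→3:  nop
17. deliver 3→1:  <1:back v3 ->
18. deliver 1→3:  nop
19. deliver 3→2:  <2:back v3 ->
20. deliver 2→1:  nop
21. timeout(3):  <3:back v4 ->
22. deliver 3→2:  <2:back v3 y>
23. deliver 3→2:  <2:back v4 y>

y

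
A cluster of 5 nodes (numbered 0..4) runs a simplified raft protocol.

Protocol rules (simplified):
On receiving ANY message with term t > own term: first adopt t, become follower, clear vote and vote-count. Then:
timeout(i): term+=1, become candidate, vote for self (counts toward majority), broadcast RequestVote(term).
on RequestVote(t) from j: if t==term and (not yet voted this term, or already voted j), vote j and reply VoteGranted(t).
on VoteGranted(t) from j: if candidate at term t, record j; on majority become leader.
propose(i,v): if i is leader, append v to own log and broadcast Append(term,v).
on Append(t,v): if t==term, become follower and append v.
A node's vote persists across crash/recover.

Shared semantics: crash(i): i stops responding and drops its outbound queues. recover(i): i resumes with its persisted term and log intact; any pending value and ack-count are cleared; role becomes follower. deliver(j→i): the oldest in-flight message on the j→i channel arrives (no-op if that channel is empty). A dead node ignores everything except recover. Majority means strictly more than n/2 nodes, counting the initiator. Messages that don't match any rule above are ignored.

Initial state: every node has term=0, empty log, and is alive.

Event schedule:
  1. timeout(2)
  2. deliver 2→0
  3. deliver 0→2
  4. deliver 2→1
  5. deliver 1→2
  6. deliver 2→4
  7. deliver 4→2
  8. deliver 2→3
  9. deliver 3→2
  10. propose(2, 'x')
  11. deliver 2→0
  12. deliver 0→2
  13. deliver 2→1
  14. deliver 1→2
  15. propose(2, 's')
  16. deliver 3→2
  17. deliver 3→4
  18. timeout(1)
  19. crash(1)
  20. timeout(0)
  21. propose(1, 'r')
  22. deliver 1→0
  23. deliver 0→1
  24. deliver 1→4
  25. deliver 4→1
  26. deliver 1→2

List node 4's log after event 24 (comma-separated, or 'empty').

empty

e1 timeout(2): 2[cand,t=1,-]
e2 deliver 2→0: 0[foll,t=1,-]
e3 deliver 0→2: ·
e4 deliver 2→1: 1[foll,t=1,-]
e5 deliver 1→2: 2[lead,t=1,-]
e6 deliver 2→4: 4[foll,t=1,-]
e7 deliver 4→2: ·
e8 deliver 2→3: 3[foll,t=1,-]
e9 deliver 3→2: ·
e10 propose(2,'x'): 2[lead,t=1,x]
e11 deliver 2→0: 0[foll,t=1,x]
e12 deliver 0→2: ·
e13 deliver 2→1: 1[foll,t=1,x]
e14 deliver 1→2: ·
e15 propose(2,'s'): 2[lead,t=1,x,s]
e16 deliver 3→2: ·
e17 deliver 3→4: ·
e18 timeout(1): 1[cand,t=2,x]
e19 crash(1): 1[✗cand,t=2,x]
e20 timeout(0): 0[cand,t=2,x]
e21 propose(1,'r'): ·
e22 deliver 1→0: ·
e23 deliver 0→1: ·
e24 deliver 1→4: ·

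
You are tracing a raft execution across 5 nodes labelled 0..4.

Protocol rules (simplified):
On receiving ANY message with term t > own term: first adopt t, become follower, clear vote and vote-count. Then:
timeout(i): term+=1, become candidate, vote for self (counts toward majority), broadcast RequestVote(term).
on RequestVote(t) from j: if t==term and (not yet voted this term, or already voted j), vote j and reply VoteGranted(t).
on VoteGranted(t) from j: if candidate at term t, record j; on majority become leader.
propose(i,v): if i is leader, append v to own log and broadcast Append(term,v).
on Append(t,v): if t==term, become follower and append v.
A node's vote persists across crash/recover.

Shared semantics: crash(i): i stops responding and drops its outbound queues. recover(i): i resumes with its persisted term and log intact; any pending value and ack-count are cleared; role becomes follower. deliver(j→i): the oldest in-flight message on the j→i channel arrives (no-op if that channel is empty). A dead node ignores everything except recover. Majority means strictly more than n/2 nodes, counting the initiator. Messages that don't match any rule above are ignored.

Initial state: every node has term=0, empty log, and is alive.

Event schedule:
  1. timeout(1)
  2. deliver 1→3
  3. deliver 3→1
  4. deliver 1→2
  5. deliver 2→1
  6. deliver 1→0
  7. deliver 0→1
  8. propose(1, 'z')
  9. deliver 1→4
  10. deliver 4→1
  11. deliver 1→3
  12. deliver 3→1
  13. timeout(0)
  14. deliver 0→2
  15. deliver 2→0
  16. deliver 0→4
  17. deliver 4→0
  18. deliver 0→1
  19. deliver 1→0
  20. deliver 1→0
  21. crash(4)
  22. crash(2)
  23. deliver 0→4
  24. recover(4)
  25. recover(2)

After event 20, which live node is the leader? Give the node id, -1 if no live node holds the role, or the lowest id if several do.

0

1. timeout(1):  <1:cand t1 ->
2. deliver 1→3:  <3:foll t1 ->
3. deliver 3→1:  nop
4. deliver 1→2:  <2:foll t1 ->
5. deliver 2→1:  <1:lead t1 ->
6. deliver 1→0:  <0:foll t1 ->
7. deliver 0→1:  nop
8. propose(1,'z'):  <1:lead t1 z>
9. deliver 1→4:  <4:foll t1 ->
10. deliver 4→1:  nop
11. deliver 1→3:  <3:foll t1 z>
12. deliver 3→1:  nop
13. timeout(0):  <0:cand t2 ->
14. deliver 0→2:  <2:foll t2 ->
15. deliver 2→0:  nop
16. deliver 0→4:  <4:foll t2 ->
17. deliver 4→0:  <0:lead t2 ->
18. deliver 0→1:  <1:foll t2 z>
19. deliver 1→0:  nop
20. deliver 1→0:  nop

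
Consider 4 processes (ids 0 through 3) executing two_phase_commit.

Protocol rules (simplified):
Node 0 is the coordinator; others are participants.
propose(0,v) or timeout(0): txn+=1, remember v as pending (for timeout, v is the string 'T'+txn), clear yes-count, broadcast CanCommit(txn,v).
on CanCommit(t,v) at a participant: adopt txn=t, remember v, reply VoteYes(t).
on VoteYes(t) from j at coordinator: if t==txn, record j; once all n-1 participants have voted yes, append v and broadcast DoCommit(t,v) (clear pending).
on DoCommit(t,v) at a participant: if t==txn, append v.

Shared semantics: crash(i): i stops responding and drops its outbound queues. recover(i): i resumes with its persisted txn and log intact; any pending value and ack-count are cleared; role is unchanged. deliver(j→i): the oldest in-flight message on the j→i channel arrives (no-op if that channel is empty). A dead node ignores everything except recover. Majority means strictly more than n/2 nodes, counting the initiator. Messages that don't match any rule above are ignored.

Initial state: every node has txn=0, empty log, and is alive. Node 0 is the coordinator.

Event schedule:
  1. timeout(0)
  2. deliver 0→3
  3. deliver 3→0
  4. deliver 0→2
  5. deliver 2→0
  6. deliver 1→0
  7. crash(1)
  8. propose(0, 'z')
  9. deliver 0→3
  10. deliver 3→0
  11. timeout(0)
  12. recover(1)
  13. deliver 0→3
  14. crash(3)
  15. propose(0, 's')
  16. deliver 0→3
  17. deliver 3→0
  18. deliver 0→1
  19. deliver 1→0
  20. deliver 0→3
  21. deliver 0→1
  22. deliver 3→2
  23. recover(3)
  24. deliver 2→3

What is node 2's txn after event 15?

1

[1] timeout(0) → N0(coor t1 [-])
[2] deliver 0→3 → N3(part t1 [-])
[3] deliver 3→0 → ∅
[4] deliver 0→2 → N2(part t1 [-])
[5] deliver 2→0 → ∅
[6] deliver 1→0 → ∅
[7] crash(1) → N1(✗part t0 [-])
[8] propose(0,'z') → N0(coor t2 [-])
[9] deliver 0→3 → N3(part t2 [-])
[10] deliver 3→0 → ∅
[11] timeout(0) → N0(coor t3 [-])
[12] recover(1) → N1(part t0 [-])
[13] deliver 0→3 → N3(part t3 [-])
[14] crash(3) → N3(✗part t3 [-])
[15] propose(0,'s') → N0(coor t4 [-])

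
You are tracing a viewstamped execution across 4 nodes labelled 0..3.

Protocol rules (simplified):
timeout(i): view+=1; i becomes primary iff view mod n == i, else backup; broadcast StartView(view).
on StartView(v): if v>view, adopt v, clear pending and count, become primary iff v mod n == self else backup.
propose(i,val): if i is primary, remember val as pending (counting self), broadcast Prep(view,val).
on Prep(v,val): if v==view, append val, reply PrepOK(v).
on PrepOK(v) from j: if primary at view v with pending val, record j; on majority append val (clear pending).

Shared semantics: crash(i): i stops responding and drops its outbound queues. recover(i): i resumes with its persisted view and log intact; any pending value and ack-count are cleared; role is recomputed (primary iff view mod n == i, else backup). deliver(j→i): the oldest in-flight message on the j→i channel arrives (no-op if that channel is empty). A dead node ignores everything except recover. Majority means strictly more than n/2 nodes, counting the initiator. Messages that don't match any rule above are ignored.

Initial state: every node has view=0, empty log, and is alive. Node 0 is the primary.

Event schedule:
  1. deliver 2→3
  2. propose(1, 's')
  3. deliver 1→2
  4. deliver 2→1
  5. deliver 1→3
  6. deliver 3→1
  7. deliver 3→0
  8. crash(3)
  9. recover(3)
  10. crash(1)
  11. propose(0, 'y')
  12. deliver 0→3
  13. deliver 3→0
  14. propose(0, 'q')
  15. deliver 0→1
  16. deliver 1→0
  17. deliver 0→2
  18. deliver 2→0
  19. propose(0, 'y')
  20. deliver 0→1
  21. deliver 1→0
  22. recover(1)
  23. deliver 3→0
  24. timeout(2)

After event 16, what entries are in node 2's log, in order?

after 1 — deliver 2→3: ·
after 2 — propose(1,'s'): ·
after 3 — deliver 1→2: ·
after 4 — deliver 2→1: ·
after 5 — deliver 1→3: ·
after 6 — deliver 3→1: ·
after 7 — deliver 3→0: ·
after 8 — crash(3): n3:✗back/v0/[-]
after 9 — recover(3): n3:back/v0/[-]
after 10 — crash(1): n1:✗back/v0/[-]
after 11 — propose(0,'y'): ·
after 12 — deliver 0→3: n3:back/v0/[y]
after 13 — deliver 3→0: ·
after 14 — propose(0,'q'): ·
after 15 — deliver 0→1: ·
after 16 — deliver 1→0: ·

empty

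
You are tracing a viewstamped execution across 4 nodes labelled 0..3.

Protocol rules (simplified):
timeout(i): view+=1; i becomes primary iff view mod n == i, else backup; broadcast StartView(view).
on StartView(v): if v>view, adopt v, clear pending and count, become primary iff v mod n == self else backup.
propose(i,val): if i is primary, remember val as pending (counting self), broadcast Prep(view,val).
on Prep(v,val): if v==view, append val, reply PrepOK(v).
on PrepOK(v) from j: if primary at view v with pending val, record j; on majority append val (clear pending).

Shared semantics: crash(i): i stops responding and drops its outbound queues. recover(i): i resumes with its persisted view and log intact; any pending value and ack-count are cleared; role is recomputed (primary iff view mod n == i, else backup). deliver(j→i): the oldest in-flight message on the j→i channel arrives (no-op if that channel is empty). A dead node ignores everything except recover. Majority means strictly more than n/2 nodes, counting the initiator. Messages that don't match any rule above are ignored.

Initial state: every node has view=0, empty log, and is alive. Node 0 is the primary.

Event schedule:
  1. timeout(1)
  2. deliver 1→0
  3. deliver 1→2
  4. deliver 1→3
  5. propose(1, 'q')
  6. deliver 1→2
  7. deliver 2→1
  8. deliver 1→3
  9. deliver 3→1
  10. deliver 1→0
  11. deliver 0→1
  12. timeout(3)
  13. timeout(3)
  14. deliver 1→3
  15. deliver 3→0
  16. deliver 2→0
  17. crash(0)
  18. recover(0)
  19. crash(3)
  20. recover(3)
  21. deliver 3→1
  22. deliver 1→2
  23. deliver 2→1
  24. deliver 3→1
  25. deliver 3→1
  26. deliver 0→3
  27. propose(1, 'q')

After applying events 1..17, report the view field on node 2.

1

e1 timeout(1): 1[prim,v=1,-]
e2 deliver 1→0: 0[back,v=1,-]
e3 deliver 1→2: 2[back,v=1,-]
e4 deliver 1→3: 3[back,v=1,-]
e5 propose(1,'q'): ·
e6 deliver 1→2: 2[back,v=1,q]
e7 deliver 2→1: ·
e8 deliver 1→3: 3[back,v=1,q]
e9 deliver 3→1: 1[prim,v=1,q]
e10 deliver 1→0: 0[back,v=1,q]
e11 deliver 0→1: ·
e12 timeout(3): 3[back,v=2,q]
e13 timeout(3): 3[prim,v=3,q]
e14 deliver 1→3: ·
e15 deliver 3→0: 0[back,v=2,q]
e16 deliver 2→0: ·
e17 crash(0): 0[✗back,v=2,q]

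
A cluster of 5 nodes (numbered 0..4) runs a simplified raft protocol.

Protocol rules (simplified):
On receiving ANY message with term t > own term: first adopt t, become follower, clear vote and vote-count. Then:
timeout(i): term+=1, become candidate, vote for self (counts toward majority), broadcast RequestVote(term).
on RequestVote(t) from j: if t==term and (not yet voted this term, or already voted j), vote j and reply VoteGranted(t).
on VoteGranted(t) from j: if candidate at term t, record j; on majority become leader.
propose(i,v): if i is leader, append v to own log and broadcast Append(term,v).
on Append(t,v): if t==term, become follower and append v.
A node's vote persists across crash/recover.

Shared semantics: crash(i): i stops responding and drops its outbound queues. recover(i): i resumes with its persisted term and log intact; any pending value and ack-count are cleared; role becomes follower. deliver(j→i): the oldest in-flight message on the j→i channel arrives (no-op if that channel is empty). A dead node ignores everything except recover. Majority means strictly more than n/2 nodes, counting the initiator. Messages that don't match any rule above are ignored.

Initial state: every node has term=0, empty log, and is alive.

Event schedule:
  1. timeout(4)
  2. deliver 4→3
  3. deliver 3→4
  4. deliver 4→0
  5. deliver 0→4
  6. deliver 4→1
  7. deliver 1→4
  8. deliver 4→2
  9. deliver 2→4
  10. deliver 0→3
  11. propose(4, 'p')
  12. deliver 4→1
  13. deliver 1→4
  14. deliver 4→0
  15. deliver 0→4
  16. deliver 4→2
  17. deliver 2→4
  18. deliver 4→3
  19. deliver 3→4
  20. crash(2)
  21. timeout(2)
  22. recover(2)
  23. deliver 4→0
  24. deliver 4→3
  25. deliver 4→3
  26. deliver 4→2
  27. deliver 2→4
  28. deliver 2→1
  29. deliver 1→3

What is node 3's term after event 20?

1

step 1 timeout(4): 4={cand,t=1,log=-}
step 2 deliver 4→3: 3={foll,t=1,log=-}
step 3 deliver 3→4: —
step 4 deliver 4→0: 0={foll,t=1,log=-}
step 5 deliver 0→4: 4={lead,t=1,log=-}
step 6 deliver 4→1: 1={foll,t=1,log=-}
step 7 deliver 1→4: —
step 8 deliver 4→2: 2={foll,t=1,log=-}
step 9 deliver 2→4: —
step 10 deliver 0→3: —
step 11 propose(4,'p'): 4={lead,t=1,log=p}
step 12 deliver 4→1: 1={foll,t=1,log=p}
step 13 deliver 1→4: —
step 14 deliver 4→0: 0={foll,t=1,log=p}
step 15 deliver 0→4: —
step 16 deliver 4→2: 2={foll,t=1,log=p}
step 17 deliver 2→4: —
step 18 deliver 4→3: 3={foll,t=1,log=p}
step 19 deliver 3→4: —
step 20 crash(2): 2={✗foll,t=1,log=p}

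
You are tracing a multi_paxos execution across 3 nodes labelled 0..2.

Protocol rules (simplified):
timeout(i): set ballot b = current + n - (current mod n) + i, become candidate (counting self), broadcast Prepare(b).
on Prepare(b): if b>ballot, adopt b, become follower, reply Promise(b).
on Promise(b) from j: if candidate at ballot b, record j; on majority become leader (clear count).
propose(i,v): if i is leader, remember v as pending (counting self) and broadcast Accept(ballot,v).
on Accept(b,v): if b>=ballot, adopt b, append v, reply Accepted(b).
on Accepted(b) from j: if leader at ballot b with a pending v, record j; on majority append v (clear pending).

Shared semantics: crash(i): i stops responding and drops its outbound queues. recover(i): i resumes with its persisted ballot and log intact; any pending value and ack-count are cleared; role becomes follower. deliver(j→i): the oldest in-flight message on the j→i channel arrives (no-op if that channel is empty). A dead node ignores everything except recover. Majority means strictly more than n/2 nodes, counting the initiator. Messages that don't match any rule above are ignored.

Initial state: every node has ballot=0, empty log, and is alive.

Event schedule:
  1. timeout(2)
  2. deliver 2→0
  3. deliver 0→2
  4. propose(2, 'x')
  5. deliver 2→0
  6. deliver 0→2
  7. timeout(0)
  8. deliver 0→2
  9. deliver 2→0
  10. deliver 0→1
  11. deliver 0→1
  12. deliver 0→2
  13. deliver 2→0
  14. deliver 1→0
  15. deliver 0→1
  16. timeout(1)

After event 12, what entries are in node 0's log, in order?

x

1. timeout(2):  <2:cand b5 ->
2. deliver 2→0:  <0:foll b5 ->
3. deliver 0→2:  <2:lead b5 ->
4. propose(2,'x'):  nop
5. deliver 2→0:  <0:foll b5 x>
6. deliver 0→2:  <2:lead b5 x>
7. timeout(0):  <0:cand b6 x>
8. deliver 0→2:  <2:foll b6 x>
9. deliver 2→0:  <0:lead b6 x>
10. deliver 0→1:  <1:foll b6 ->
11. deliver 0→1:  nop
12. deliver 0→2:  nop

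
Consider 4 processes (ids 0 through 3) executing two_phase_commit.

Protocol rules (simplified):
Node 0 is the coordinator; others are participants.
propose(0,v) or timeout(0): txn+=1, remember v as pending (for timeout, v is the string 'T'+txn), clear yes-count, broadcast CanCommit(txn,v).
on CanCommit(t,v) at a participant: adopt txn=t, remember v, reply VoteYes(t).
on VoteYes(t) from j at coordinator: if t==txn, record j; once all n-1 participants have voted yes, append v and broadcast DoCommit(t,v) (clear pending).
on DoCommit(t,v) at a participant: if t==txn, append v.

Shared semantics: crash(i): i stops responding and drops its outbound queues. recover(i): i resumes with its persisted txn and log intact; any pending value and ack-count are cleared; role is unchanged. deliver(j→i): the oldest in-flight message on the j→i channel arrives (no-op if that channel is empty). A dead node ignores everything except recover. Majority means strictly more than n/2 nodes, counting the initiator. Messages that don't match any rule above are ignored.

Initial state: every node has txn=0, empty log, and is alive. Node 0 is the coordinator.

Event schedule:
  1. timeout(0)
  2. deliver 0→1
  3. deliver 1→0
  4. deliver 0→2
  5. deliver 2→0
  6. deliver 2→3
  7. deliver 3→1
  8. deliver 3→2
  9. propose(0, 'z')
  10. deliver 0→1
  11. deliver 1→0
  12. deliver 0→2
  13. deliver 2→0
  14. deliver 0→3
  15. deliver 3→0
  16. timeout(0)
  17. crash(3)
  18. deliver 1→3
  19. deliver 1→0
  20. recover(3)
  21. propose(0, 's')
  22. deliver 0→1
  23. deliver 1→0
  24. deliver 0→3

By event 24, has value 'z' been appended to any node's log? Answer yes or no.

1. timeout(0):  <0:coor t1 ->
2. deliver 0→1:  <1:part t1 ->
3. deliver 1→0:  nop
4. deliver 0→2:  <2:part t1 ->
5. deliver 2→0:  nop
6. deliver 2→3:  nop
7. deliver 3→1:  nop
8. deliver 3→2:  nop
9. propose(0,'z'):  <0:coor t2 ->
10. deliver 0→1:  <1:part t2 ->
11. deliver 1→0:  nop
12. deliver 0→2:  <2:part t2 ->
13. deliver 2→0:  nop
14. deliver 0→3:  <3:part t1 ->
15. deliver 3→0:  nop
16. timeout(0):  <0:coor t3 ->
17. crash(3):  <3:✗part t1 ->
18. deliver 1→3:  nop
19. deliver 1→0:  nop
20. recover(3):  <3:part t1 ->
21. propose(0,'s'):  <0:coor t4 ->
22. deliver 0→1:  <1:part t3 ->
23. deliver 1→0:  nop
24. deliver 0→3:  <3:part t2 ->

no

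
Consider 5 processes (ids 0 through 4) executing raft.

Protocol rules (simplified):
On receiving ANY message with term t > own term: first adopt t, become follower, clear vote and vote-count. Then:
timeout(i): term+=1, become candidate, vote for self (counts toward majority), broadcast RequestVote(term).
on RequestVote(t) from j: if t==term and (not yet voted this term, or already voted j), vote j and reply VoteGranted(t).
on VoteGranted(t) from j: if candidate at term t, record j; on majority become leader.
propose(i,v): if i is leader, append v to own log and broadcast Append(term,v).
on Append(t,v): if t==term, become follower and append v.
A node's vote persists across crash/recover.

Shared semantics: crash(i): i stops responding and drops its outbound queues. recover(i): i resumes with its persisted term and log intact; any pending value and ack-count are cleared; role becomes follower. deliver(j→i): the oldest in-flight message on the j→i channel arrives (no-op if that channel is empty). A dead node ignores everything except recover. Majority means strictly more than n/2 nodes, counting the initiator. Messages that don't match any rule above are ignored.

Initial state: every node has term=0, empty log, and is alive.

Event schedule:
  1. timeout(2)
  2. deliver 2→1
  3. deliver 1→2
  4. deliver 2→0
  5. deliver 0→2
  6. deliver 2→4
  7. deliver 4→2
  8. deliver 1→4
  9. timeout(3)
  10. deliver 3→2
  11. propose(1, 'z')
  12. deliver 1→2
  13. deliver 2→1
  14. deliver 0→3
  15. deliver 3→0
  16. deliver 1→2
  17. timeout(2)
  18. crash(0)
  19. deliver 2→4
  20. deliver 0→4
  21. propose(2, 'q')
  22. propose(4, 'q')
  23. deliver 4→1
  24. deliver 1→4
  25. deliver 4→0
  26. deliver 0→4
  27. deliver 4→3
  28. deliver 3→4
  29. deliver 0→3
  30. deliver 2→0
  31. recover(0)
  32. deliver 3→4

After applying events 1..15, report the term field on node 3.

step 1 timeout(2): 2={cand,t=1,log=-}
step 2 deliver 2→1: 1={foll,t=1,log=-}
step 3 deliver 1→2: —
step 4 deliver 2→0: 0={foll,t=1,log=-}
step 5 deliver 0→2: 2={lead,t=1,log=-}
step 6 deliver 2→4: 4={foll,t=1,log=-}
step 7 deliver 4→2: —
step 8 deliver 1→4: —
step 9 timeout(3): 3={cand,t=1,log=-}
step 10 deliver 3→2: —
step 11 propose(1,'z'): —
step 12 deliver 1→2: —
step 13 deliver 2→1: —
step 14 deliver 0→3: —
step 15 deliver 3→0: —

1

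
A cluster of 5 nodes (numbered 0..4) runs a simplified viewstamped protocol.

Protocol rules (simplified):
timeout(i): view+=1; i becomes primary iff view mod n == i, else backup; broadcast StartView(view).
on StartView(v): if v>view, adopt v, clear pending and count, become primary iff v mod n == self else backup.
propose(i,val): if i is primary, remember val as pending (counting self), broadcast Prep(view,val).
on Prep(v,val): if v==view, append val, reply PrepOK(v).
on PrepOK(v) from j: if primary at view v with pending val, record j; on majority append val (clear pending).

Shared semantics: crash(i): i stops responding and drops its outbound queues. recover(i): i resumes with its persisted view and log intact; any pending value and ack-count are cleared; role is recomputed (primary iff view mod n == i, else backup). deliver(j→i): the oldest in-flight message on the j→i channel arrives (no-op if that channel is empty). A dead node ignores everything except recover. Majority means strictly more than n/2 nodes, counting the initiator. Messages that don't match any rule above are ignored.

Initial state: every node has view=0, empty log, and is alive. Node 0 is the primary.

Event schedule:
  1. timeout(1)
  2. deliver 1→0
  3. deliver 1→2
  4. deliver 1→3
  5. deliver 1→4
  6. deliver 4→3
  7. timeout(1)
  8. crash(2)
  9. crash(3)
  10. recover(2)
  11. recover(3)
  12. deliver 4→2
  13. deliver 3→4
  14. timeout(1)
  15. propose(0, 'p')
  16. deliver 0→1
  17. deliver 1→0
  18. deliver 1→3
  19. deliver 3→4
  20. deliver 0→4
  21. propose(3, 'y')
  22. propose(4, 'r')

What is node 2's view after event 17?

after 1 — timeout(1): n1:prim/v1/[-]
after 2 — deliver 1→0: n0:back/v1/[-]
after 3 — deliver 1→2: n2:back/v1/[-]
after 4 — deliver 1→3: n3:back/v1/[-]
after 5 — deliver 1→4: n4:back/v1/[-]
after 6 — deliver 4→3: ·
after 7 — timeout(1): n1:back/v2/[-]
after 8 — crash(2): n2:✗back/v1/[-]
after 9 — crash(3): n3:✗back/v1/[-]
after 10 — recover(2): n2:back/v1/[-]
after 11 — recover(3): n3:back/v1/[-]
after 12 — deliver 4→2: ·
after 13 — deliver 3→4: ·
after 14 — timeout(1): n1:back/v3/[-]
after 15 — propose(0,'p'): ·
after 16 — deliver 0→1: ·
after 17 — deliver 1→0: n0:back/v2/[-]

1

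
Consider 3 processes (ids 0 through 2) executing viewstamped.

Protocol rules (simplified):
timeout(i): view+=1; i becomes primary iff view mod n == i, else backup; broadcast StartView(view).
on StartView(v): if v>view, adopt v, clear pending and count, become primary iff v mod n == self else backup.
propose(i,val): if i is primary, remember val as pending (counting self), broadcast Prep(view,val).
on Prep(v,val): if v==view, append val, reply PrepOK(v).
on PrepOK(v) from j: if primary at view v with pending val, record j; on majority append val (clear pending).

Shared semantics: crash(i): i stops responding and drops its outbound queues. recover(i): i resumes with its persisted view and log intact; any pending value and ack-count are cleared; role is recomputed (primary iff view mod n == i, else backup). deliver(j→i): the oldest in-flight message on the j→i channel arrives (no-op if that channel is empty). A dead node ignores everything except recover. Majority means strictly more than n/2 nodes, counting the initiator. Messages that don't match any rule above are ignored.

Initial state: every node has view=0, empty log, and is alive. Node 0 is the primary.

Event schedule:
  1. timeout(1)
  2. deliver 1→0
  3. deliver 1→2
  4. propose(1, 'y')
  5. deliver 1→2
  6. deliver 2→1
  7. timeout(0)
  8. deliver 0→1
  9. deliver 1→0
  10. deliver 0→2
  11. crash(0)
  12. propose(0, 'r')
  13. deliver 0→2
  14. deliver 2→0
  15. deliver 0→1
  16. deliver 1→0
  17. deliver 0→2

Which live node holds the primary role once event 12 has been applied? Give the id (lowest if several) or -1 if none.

2

1. timeout(1):  <1:prim v1 ->
2. deliver 1→0:  <0:back v1 ->
3. deliver 1→2:  <2:back v1 ->
4. propose(1,'y'):  nop
5. deliver 1→2:  <2:back v1 y>
6. deliver 2→1:  <1:prim v1 y>
7. timeout(0):  <0:back v2 ->
8. deliver 0→1:  <1:back v2 y>
9. deliver 1→0:  nop
10. deliver 0→2:  <2:prim v2 y>
11. crash(0):  <0:✗back v2 ->
12. propose(0,'r'):  nop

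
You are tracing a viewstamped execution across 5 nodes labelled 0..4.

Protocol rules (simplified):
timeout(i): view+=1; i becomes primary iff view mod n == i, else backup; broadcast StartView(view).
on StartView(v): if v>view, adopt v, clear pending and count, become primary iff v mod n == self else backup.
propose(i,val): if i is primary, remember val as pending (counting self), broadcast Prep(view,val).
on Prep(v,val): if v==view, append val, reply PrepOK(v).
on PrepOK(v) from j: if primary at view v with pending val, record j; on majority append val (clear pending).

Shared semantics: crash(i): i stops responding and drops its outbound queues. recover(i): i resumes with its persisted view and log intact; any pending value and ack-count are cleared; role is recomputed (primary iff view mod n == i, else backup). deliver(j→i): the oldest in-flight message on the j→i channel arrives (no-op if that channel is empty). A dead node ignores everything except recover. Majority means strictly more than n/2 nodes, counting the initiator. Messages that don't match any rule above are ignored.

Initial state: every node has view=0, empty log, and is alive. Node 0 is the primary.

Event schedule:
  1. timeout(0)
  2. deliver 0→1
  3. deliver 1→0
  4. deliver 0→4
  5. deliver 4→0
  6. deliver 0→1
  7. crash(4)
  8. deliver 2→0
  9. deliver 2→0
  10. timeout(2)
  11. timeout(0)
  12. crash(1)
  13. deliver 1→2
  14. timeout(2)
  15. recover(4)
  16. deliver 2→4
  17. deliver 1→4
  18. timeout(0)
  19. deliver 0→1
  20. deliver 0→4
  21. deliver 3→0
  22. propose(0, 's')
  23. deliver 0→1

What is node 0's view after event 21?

e1 timeout(0): 0[back,v=1,-]
e2 deliver 0→1: 1[prim,v=1,-]
e3 deliver 1→0: ·
e4 deliver 0→4: 4[back,v=1,-]
e5 deliver 4→0: ·
e6 deliver 0→1: ·
e7 crash(4): 4[✗back,v=1,-]
e8 deliver 2→0: ·
e9 deliver 2→0: ·
e10 timeout(2): 2[back,v=1,-]
e11 timeout(0): 0[back,v=2,-]
e12 crash(1): 1[✗prim,v=1,-]
e13 deliver 1→2: ·
e14 timeout(2): 2[prim,v=2,-]
e15 recover(4): 4[back,v=1,-]
e16 deliver 2→4: ·
e17 deliver 1→4: ·
e18 timeout(0): 0[back,v=3,-]
e19 deliver 0→1: ·
e20 deliver 0→4: 4[back,v=2,-]
e21 deliver 3→0: ·

3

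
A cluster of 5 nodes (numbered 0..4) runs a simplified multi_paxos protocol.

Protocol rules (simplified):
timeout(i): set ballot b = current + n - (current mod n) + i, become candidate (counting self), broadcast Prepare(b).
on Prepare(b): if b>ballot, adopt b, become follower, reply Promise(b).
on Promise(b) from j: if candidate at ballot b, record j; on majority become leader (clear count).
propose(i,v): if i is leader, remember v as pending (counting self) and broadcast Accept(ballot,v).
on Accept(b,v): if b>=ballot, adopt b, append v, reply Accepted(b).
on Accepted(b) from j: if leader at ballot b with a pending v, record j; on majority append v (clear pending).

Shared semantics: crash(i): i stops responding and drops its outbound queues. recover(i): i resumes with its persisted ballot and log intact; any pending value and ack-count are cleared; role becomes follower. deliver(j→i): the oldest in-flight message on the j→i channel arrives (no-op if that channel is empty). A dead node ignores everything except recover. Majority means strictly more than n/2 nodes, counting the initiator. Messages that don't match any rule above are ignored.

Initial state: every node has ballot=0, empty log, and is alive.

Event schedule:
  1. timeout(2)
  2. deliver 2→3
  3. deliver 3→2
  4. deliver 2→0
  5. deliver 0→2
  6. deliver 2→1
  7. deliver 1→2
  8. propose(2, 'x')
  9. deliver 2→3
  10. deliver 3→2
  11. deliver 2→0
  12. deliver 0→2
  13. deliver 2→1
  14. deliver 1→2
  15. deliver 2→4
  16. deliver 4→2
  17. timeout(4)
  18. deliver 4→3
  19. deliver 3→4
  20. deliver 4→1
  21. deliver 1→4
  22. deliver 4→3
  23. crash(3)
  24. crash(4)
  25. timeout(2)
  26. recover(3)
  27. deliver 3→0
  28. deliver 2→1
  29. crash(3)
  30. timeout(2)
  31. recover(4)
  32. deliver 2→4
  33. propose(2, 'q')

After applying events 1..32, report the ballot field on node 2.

17

e1 timeout(2): 2[cand,b=7,-]
e2 deliver 2→3: 3[foll,b=7,-]
e3 deliver 3→2: ·
e4 deliver 2→0: 0[foll,b=7,-]
e5 deliver 0→2: 2[lead,b=7,-]
e6 deliver 2→1: 1[foll,b=7,-]
e7 deliver 1→2: ·
e8 propose(2,'x'): ·
e9 deliver 2→3: 3[foll,b=7,x]
e10 deliver 3→2: ·
e11 deliver 2→0: 0[foll,b=7,x]
e12 deliver 0→2: 2[lead,b=7,x]
e13 deliver 2→1: 1[foll,b=7,x]
e14 deliver 1→2: ·
e15 deliver 2→4: 4[foll,b=7,-]
e16 deliver 4→2: ·
e17 timeout(4): 4[cand,b=14,-]
e18 deliver 4→3: 3[foll,b=14,x]
e19 deliver 3→4: ·
e20 deliver 4→1: 1[foll,b=14,x]
e21 deliver 1→4: 4[lead,b=14,-]
e22 deliver 4→3: ·
e23 crash(3): 3[✗foll,b=14,x]
e24 crash(4): 4[✗lead,b=14,-]
e25 timeout(2): 2[cand,b=12,x]
e26 recover(3): 3[foll,b=14,x]
e27 deliver 3→0: ·
e28 deliver 2→1: ·
e29 crash(3): 3[✗foll,b=14,x]
e30 timeout(2): 2[cand,b=17,x]
e31 recover(4): 4[foll,b=14,-]
e32 deliver 2→4: ·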